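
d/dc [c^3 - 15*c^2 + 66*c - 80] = 3*c^2 - 30*c + 66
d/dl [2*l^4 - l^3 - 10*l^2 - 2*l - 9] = 8*l^3 - 3*l^2 - 20*l - 2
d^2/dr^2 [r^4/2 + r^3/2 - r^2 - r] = 6*r^2 + 3*r - 2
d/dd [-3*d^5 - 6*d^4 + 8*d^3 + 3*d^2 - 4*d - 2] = -15*d^4 - 24*d^3 + 24*d^2 + 6*d - 4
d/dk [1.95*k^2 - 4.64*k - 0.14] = 3.9*k - 4.64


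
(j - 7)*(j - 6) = j^2 - 13*j + 42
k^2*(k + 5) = k^3 + 5*k^2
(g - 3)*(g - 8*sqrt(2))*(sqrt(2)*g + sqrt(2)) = sqrt(2)*g^3 - 16*g^2 - 2*sqrt(2)*g^2 - 3*sqrt(2)*g + 32*g + 48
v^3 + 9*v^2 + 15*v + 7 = (v + 1)^2*(v + 7)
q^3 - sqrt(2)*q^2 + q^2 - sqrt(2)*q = q*(q + 1)*(q - sqrt(2))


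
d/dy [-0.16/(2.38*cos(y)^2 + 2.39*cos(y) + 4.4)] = -(0.7616*cos(y) + 0.3824)*sin(y)/(2.38*cos(y)^2 + 2.39*cos(y) + 4.4)^2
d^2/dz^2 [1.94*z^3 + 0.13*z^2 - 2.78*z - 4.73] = 11.64*z + 0.26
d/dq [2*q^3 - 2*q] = 6*q^2 - 2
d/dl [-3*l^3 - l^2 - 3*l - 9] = -9*l^2 - 2*l - 3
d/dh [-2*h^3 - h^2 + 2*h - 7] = -6*h^2 - 2*h + 2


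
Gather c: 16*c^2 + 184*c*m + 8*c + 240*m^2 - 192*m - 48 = 16*c^2 + c*(184*m + 8) + 240*m^2 - 192*m - 48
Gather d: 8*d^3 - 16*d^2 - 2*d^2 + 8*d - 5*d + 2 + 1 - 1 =8*d^3 - 18*d^2 + 3*d + 2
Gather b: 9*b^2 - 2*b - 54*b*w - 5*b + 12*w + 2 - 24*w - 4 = 9*b^2 + b*(-54*w - 7) - 12*w - 2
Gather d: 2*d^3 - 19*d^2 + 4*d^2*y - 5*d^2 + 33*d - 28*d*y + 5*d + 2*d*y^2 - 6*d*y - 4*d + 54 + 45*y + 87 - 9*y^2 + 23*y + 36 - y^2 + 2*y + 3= 2*d^3 + d^2*(4*y - 24) + d*(2*y^2 - 34*y + 34) - 10*y^2 + 70*y + 180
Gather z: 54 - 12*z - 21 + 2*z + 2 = 35 - 10*z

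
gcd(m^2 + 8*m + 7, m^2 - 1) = m + 1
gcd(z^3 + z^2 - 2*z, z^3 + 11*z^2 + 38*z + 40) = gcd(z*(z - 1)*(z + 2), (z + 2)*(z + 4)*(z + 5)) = z + 2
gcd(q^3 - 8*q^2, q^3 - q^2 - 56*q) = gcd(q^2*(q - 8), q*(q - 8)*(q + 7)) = q^2 - 8*q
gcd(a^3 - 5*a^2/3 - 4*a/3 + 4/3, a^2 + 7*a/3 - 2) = a - 2/3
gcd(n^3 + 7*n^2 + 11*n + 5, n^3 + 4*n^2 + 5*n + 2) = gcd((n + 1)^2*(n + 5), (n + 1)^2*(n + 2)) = n^2 + 2*n + 1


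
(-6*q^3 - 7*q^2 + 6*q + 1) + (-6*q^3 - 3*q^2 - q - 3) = -12*q^3 - 10*q^2 + 5*q - 2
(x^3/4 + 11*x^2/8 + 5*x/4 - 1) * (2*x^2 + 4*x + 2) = x^5/2 + 15*x^4/4 + 17*x^3/2 + 23*x^2/4 - 3*x/2 - 2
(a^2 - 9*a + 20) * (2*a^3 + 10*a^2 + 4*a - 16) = 2*a^5 - 8*a^4 - 46*a^3 + 148*a^2 + 224*a - 320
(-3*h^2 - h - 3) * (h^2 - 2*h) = -3*h^4 + 5*h^3 - h^2 + 6*h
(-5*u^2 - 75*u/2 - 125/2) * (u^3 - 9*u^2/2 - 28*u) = -5*u^5 - 15*u^4 + 985*u^3/4 + 5325*u^2/4 + 1750*u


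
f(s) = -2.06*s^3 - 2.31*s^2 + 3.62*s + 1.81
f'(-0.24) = 4.37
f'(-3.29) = -48.07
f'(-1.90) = -9.91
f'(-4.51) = -101.25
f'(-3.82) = -68.91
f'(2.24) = -37.74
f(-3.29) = 38.26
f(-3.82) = 69.10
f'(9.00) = -538.54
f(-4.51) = 127.47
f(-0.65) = -0.95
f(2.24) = -24.83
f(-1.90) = 0.72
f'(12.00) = -941.74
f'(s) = -6.18*s^2 - 4.62*s + 3.62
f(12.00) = -3847.07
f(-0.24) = 0.84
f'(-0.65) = 4.01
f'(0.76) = -3.46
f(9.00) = -1654.46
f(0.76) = 2.32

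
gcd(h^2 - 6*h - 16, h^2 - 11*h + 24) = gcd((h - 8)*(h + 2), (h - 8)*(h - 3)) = h - 8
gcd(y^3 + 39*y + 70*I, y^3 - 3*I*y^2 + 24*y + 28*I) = y^2 - 5*I*y + 14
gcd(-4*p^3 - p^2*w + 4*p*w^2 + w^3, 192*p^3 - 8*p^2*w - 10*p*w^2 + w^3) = 4*p + w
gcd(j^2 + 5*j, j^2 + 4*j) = j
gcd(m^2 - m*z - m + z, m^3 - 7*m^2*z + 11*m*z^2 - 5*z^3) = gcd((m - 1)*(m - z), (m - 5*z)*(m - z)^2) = -m + z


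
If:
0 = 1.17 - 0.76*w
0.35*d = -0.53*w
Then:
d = -2.33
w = 1.54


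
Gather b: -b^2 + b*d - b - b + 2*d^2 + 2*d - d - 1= -b^2 + b*(d - 2) + 2*d^2 + d - 1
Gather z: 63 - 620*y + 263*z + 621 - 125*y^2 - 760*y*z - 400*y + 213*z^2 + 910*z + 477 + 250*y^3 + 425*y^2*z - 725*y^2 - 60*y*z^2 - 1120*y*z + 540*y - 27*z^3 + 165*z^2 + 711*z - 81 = 250*y^3 - 850*y^2 - 480*y - 27*z^3 + z^2*(378 - 60*y) + z*(425*y^2 - 1880*y + 1884) + 1080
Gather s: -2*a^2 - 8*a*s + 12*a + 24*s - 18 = -2*a^2 + 12*a + s*(24 - 8*a) - 18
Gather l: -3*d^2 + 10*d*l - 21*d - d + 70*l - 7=-3*d^2 - 22*d + l*(10*d + 70) - 7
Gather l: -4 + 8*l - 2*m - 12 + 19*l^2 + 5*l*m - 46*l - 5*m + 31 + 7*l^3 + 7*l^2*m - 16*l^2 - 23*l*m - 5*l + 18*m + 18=7*l^3 + l^2*(7*m + 3) + l*(-18*m - 43) + 11*m + 33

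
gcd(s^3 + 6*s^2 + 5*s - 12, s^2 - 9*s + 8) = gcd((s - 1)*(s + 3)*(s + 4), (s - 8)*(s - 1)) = s - 1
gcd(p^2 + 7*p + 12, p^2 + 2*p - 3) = p + 3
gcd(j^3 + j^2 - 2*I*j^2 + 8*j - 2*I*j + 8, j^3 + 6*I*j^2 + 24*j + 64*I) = j^2 - 2*I*j + 8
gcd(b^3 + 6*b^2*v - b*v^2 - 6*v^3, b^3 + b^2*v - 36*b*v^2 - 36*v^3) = b^2 + 7*b*v + 6*v^2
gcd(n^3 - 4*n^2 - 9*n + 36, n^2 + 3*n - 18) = n - 3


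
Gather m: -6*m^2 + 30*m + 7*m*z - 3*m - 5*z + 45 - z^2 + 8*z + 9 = -6*m^2 + m*(7*z + 27) - z^2 + 3*z + 54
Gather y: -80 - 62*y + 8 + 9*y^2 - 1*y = 9*y^2 - 63*y - 72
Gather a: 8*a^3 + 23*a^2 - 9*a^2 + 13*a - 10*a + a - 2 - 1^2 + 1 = 8*a^3 + 14*a^2 + 4*a - 2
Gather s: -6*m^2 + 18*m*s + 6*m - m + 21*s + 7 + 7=-6*m^2 + 5*m + s*(18*m + 21) + 14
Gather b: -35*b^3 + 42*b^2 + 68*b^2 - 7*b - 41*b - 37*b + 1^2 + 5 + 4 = -35*b^3 + 110*b^2 - 85*b + 10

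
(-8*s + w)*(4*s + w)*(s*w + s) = -32*s^3*w - 32*s^3 - 4*s^2*w^2 - 4*s^2*w + s*w^3 + s*w^2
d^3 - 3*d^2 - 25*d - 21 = (d - 7)*(d + 1)*(d + 3)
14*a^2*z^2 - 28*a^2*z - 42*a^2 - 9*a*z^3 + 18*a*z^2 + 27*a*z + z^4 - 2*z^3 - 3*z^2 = (-7*a + z)*(-2*a + z)*(z - 3)*(z + 1)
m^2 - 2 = (m - sqrt(2))*(m + sqrt(2))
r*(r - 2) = r^2 - 2*r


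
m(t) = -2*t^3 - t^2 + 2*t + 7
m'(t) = -6*t^2 - 2*t + 2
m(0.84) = 6.79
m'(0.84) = -3.91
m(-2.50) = 27.00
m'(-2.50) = -30.50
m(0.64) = 7.35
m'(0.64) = -1.74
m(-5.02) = 224.77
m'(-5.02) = -139.16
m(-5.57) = 310.45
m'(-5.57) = -173.01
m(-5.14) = 241.89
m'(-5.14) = -146.24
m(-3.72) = 88.68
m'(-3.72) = -73.59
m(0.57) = 7.44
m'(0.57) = -1.09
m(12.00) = -3569.00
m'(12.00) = -886.00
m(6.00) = -449.00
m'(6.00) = -226.00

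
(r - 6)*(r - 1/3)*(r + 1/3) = r^3 - 6*r^2 - r/9 + 2/3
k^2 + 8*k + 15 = (k + 3)*(k + 5)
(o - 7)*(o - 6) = o^2 - 13*o + 42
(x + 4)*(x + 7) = x^2 + 11*x + 28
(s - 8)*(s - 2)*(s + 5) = s^3 - 5*s^2 - 34*s + 80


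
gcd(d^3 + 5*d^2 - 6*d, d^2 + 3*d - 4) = d - 1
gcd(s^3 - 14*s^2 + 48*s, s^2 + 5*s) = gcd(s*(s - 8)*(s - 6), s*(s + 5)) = s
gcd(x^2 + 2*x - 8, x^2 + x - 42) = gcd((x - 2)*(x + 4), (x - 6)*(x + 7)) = 1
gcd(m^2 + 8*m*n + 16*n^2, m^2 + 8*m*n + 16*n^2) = m^2 + 8*m*n + 16*n^2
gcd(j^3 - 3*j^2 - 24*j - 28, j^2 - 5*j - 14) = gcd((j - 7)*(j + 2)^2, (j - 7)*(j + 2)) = j^2 - 5*j - 14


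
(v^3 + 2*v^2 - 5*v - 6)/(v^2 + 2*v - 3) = (v^2 - v - 2)/(v - 1)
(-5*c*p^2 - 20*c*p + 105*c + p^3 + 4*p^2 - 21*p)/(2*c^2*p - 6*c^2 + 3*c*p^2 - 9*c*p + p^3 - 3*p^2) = (-5*c*p - 35*c + p^2 + 7*p)/(2*c^2 + 3*c*p + p^2)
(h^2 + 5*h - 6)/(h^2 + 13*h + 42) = (h - 1)/(h + 7)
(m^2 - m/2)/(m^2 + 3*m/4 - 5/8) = 4*m/(4*m + 5)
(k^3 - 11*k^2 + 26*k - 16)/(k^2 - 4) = (k^2 - 9*k + 8)/(k + 2)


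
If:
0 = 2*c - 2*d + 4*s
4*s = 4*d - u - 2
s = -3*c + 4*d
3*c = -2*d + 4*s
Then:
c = 0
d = 0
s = 0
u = -2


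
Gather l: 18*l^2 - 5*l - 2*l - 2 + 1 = 18*l^2 - 7*l - 1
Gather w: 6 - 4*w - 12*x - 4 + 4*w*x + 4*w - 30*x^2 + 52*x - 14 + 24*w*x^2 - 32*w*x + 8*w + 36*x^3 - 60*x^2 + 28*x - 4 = w*(24*x^2 - 28*x + 8) + 36*x^3 - 90*x^2 + 68*x - 16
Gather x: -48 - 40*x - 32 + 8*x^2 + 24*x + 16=8*x^2 - 16*x - 64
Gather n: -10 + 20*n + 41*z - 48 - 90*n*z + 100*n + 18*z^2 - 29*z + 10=n*(120 - 90*z) + 18*z^2 + 12*z - 48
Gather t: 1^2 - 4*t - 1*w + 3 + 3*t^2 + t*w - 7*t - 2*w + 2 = 3*t^2 + t*(w - 11) - 3*w + 6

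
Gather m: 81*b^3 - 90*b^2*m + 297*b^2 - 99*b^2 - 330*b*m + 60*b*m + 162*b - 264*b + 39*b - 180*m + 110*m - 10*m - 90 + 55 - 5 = 81*b^3 + 198*b^2 - 63*b + m*(-90*b^2 - 270*b - 80) - 40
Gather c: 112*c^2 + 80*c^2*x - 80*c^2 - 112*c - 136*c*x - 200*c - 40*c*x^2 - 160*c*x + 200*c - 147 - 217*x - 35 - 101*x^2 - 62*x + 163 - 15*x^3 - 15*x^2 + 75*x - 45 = c^2*(80*x + 32) + c*(-40*x^2 - 296*x - 112) - 15*x^3 - 116*x^2 - 204*x - 64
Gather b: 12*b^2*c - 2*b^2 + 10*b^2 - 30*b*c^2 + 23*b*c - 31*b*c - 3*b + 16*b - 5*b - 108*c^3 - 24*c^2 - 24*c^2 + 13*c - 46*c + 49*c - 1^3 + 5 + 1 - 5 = b^2*(12*c + 8) + b*(-30*c^2 - 8*c + 8) - 108*c^3 - 48*c^2 + 16*c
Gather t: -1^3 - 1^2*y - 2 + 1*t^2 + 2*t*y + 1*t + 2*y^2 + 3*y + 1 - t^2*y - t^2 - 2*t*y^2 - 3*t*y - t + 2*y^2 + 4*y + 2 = -t^2*y + t*(-2*y^2 - y) + 4*y^2 + 6*y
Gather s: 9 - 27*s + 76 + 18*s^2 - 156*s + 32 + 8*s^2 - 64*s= 26*s^2 - 247*s + 117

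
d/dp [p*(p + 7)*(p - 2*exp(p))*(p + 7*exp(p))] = 5*p^3*exp(p) + 4*p^3 - 28*p^2*exp(2*p) + 50*p^2*exp(p) + 21*p^2 - 224*p*exp(2*p) + 70*p*exp(p) - 98*exp(2*p)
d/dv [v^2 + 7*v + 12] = 2*v + 7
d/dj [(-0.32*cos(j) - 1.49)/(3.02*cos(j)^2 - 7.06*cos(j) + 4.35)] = (-0.9664*cos(j)^2 - 8.9996*cos(j) + 11.9114)*sin(j)/(9.1204*cos(j)^4 - 42.6424*cos(j)^3 + 76.1176*cos(j)^2 - 61.422*cos(j) + 18.9225)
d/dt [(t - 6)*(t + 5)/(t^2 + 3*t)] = 2*(2*t^2 + 30*t + 45)/(t^2*(t^2 + 6*t + 9))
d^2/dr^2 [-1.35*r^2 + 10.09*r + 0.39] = -2.70000000000000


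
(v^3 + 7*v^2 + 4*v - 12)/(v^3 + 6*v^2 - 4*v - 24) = (v - 1)/(v - 2)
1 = 1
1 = 1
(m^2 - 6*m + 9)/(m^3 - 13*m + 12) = (m - 3)/(m^2 + 3*m - 4)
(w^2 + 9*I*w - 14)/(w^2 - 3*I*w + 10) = (w + 7*I)/(w - 5*I)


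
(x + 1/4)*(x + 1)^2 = x^3 + 9*x^2/4 + 3*x/2 + 1/4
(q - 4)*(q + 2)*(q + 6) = q^3 + 4*q^2 - 20*q - 48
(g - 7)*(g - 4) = g^2 - 11*g + 28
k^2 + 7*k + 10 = (k + 2)*(k + 5)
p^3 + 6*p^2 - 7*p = p*(p - 1)*(p + 7)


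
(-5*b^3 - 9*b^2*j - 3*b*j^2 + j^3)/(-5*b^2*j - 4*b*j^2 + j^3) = (b + j)/j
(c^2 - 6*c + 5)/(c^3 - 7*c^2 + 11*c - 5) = 1/(c - 1)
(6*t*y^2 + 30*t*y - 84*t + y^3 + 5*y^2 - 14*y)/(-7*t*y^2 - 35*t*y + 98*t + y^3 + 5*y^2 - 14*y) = (6*t + y)/(-7*t + y)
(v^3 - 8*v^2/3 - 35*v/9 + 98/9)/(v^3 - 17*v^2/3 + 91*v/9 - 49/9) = (v + 2)/(v - 1)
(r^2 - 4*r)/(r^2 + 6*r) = (r - 4)/(r + 6)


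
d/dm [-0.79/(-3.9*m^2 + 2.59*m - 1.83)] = (2.0461 - 6.162*m)/(3.9*m^2 - 2.59*m + 1.83)^2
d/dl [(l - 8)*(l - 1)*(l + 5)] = 3*l^2 - 8*l - 37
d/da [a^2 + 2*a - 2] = 2*a + 2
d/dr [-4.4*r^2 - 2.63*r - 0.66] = -8.8*r - 2.63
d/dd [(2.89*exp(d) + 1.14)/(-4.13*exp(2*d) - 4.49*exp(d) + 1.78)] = (11.9357*exp(2*d) + 9.4164*exp(d) + 10.2628)*exp(d)/(17.0569*exp(4*d) + 37.0874*exp(3*d) + 5.4573*exp(2*d) - 15.9844*exp(d) + 3.1684)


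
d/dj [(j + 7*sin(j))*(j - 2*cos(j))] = (j + 7*sin(j))*(2*sin(j) + 1) + (j - 2*cos(j))*(7*cos(j) + 1)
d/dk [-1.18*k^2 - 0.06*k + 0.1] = -2.36*k - 0.06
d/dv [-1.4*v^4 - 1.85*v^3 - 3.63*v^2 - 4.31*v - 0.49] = -5.6*v^3 - 5.55*v^2 - 7.26*v - 4.31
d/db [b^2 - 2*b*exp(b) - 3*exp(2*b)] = -2*b*exp(b) + 2*b - 6*exp(2*b) - 2*exp(b)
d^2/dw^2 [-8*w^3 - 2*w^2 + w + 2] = -48*w - 4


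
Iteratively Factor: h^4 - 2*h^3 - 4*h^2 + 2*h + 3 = (h - 3)*(h^3 + h^2 - h - 1) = (h - 3)*(h + 1)*(h^2 - 1) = (h - 3)*(h + 1)^2*(h - 1)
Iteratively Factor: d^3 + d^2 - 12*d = (d - 3)*(d^2 + 4*d) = d*(d - 3)*(d + 4)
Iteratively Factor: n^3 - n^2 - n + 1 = (n + 1)*(n^2 - 2*n + 1) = (n - 1)*(n + 1)*(n - 1)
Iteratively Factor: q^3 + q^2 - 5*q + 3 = (q - 1)*(q^2 + 2*q - 3) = (q - 1)*(q + 3)*(q - 1)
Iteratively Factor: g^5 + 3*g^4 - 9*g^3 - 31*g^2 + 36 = (g + 2)*(g^4 + g^3 - 11*g^2 - 9*g + 18) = (g - 3)*(g + 2)*(g^3 + 4*g^2 + g - 6) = (g - 3)*(g + 2)^2*(g^2 + 2*g - 3) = (g - 3)*(g - 1)*(g + 2)^2*(g + 3)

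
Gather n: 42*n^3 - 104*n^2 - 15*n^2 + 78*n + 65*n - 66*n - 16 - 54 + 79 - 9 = 42*n^3 - 119*n^2 + 77*n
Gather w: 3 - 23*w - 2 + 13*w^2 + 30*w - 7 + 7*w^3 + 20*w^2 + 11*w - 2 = 7*w^3 + 33*w^2 + 18*w - 8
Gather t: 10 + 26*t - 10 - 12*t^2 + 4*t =-12*t^2 + 30*t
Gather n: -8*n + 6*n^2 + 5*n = 6*n^2 - 3*n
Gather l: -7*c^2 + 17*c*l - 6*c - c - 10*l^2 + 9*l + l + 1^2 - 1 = -7*c^2 - 7*c - 10*l^2 + l*(17*c + 10)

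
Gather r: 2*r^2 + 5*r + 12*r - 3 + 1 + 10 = 2*r^2 + 17*r + 8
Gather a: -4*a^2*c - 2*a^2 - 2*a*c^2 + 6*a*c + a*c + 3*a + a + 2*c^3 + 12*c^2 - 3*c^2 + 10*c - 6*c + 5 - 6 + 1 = a^2*(-4*c - 2) + a*(-2*c^2 + 7*c + 4) + 2*c^3 + 9*c^2 + 4*c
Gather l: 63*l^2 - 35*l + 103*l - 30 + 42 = 63*l^2 + 68*l + 12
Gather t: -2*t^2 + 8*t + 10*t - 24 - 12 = -2*t^2 + 18*t - 36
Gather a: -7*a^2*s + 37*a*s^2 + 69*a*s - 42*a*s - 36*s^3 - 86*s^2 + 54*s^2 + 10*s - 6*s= -7*a^2*s + a*(37*s^2 + 27*s) - 36*s^3 - 32*s^2 + 4*s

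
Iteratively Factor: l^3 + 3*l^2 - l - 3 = (l + 1)*(l^2 + 2*l - 3) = (l - 1)*(l + 1)*(l + 3)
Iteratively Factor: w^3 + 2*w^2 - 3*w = (w + 3)*(w^2 - w) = w*(w + 3)*(w - 1)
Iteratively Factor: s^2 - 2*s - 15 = (s - 5)*(s + 3)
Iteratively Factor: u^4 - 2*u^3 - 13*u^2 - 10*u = (u - 5)*(u^3 + 3*u^2 + 2*u) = (u - 5)*(u + 2)*(u^2 + u) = u*(u - 5)*(u + 2)*(u + 1)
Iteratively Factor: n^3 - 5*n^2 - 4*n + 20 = (n - 2)*(n^2 - 3*n - 10) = (n - 2)*(n + 2)*(n - 5)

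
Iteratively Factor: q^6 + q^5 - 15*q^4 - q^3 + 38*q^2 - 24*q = (q - 1)*(q^5 + 2*q^4 - 13*q^3 - 14*q^2 + 24*q) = q*(q - 1)*(q^4 + 2*q^3 - 13*q^2 - 14*q + 24) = q*(q - 1)*(q + 2)*(q^3 - 13*q + 12) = q*(q - 1)^2*(q + 2)*(q^2 + q - 12) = q*(q - 1)^2*(q + 2)*(q + 4)*(q - 3)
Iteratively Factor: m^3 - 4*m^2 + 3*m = (m)*(m^2 - 4*m + 3) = m*(m - 1)*(m - 3)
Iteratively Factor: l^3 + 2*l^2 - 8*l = (l - 2)*(l^2 + 4*l) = (l - 2)*(l + 4)*(l)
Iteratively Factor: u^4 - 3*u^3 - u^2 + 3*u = (u + 1)*(u^3 - 4*u^2 + 3*u) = (u - 1)*(u + 1)*(u^2 - 3*u) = (u - 3)*(u - 1)*(u + 1)*(u)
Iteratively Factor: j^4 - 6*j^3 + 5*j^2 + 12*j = (j)*(j^3 - 6*j^2 + 5*j + 12) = j*(j + 1)*(j^2 - 7*j + 12) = j*(j - 3)*(j + 1)*(j - 4)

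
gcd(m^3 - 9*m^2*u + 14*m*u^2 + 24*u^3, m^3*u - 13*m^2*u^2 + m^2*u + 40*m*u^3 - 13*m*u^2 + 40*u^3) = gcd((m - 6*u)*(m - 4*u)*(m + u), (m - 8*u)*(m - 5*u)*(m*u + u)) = 1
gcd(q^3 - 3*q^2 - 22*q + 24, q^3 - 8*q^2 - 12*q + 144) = q^2 - 2*q - 24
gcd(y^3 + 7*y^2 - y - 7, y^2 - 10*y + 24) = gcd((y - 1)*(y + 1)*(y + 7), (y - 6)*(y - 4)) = 1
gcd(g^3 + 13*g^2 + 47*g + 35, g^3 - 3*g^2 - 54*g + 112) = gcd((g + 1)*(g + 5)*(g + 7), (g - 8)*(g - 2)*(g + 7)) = g + 7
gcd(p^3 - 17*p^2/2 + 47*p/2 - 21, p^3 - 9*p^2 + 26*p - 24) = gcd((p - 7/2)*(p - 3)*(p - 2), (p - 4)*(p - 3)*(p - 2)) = p^2 - 5*p + 6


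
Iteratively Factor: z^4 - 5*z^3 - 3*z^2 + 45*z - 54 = (z - 3)*(z^3 - 2*z^2 - 9*z + 18) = (z - 3)*(z + 3)*(z^2 - 5*z + 6) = (z - 3)*(z - 2)*(z + 3)*(z - 3)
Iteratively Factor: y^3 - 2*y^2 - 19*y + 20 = (y - 5)*(y^2 + 3*y - 4) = (y - 5)*(y + 4)*(y - 1)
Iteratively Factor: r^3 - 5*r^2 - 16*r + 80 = (r - 5)*(r^2 - 16) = (r - 5)*(r + 4)*(r - 4)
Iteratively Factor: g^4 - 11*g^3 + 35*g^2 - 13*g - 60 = (g - 3)*(g^3 - 8*g^2 + 11*g + 20) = (g - 3)*(g + 1)*(g^2 - 9*g + 20) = (g - 4)*(g - 3)*(g + 1)*(g - 5)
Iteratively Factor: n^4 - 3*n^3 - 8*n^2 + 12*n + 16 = (n - 4)*(n^3 + n^2 - 4*n - 4) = (n - 4)*(n - 2)*(n^2 + 3*n + 2) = (n - 4)*(n - 2)*(n + 1)*(n + 2)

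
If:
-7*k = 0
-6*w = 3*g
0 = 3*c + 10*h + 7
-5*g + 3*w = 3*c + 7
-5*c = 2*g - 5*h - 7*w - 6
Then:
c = 219/103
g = -212/103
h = -689/515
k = 0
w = 106/103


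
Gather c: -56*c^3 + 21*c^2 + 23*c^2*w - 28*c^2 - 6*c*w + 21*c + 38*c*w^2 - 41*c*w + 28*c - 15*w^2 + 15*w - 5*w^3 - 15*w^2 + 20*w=-56*c^3 + c^2*(23*w - 7) + c*(38*w^2 - 47*w + 49) - 5*w^3 - 30*w^2 + 35*w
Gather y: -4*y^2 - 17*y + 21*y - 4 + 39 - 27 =-4*y^2 + 4*y + 8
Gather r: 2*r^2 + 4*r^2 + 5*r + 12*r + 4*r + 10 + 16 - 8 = 6*r^2 + 21*r + 18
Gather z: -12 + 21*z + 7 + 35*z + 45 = 56*z + 40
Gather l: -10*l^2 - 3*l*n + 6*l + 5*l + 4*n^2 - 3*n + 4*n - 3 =-10*l^2 + l*(11 - 3*n) + 4*n^2 + n - 3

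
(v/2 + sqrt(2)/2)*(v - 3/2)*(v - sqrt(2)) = v^3/2 - 3*v^2/4 - v + 3/2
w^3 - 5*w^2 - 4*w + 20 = (w - 5)*(w - 2)*(w + 2)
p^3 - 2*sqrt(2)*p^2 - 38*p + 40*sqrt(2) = (p - 5*sqrt(2))*(p - sqrt(2))*(p + 4*sqrt(2))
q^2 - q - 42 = (q - 7)*(q + 6)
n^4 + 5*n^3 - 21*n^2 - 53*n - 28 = (n - 4)*(n + 1)^2*(n + 7)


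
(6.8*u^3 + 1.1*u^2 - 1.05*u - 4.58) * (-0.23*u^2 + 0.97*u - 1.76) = -1.564*u^5 + 6.343*u^4 - 10.6595*u^3 - 1.9011*u^2 - 2.5946*u + 8.0608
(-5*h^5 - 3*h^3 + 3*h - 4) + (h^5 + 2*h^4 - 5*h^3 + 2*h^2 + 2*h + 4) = -4*h^5 + 2*h^4 - 8*h^3 + 2*h^2 + 5*h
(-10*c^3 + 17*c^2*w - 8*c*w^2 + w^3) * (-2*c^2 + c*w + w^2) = 20*c^5 - 44*c^4*w + 23*c^3*w^2 + 7*c^2*w^3 - 7*c*w^4 + w^5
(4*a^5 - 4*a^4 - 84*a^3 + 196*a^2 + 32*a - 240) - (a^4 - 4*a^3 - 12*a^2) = 4*a^5 - 5*a^4 - 80*a^3 + 208*a^2 + 32*a - 240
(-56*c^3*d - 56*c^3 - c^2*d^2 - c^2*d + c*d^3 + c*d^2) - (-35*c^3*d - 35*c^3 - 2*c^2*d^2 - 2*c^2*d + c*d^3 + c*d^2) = -21*c^3*d - 21*c^3 + c^2*d^2 + c^2*d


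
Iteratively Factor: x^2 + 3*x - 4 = (x + 4)*(x - 1)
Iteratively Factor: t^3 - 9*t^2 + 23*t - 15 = (t - 1)*(t^2 - 8*t + 15) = (t - 3)*(t - 1)*(t - 5)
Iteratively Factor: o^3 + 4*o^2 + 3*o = (o)*(o^2 + 4*o + 3) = o*(o + 3)*(o + 1)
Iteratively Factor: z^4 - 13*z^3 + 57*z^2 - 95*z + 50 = (z - 1)*(z^3 - 12*z^2 + 45*z - 50) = (z - 2)*(z - 1)*(z^2 - 10*z + 25) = (z - 5)*(z - 2)*(z - 1)*(z - 5)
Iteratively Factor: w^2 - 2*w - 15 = (w + 3)*(w - 5)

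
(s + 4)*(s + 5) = s^2 + 9*s + 20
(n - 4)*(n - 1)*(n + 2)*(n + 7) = n^4 + 4*n^3 - 27*n^2 - 34*n + 56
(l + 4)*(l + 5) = l^2 + 9*l + 20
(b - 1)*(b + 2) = b^2 + b - 2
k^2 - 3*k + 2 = (k - 2)*(k - 1)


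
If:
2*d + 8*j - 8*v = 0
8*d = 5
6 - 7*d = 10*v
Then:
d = 5/8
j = 1/160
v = 13/80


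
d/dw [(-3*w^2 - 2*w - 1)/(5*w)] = -3/5 + 1/(5*w^2)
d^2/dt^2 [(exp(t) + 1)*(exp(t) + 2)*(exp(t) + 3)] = (9*exp(2*t) + 24*exp(t) + 11)*exp(t)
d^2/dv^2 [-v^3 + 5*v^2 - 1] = 10 - 6*v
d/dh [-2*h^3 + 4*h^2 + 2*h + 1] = -6*h^2 + 8*h + 2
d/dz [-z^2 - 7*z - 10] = -2*z - 7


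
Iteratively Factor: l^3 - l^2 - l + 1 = (l - 1)*(l^2 - 1) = (l - 1)*(l + 1)*(l - 1)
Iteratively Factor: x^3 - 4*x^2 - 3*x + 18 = (x + 2)*(x^2 - 6*x + 9) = (x - 3)*(x + 2)*(x - 3)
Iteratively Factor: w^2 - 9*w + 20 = (w - 4)*(w - 5)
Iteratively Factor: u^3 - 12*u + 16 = (u - 2)*(u^2 + 2*u - 8) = (u - 2)*(u + 4)*(u - 2)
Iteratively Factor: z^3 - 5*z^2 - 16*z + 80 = (z - 4)*(z^2 - z - 20) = (z - 5)*(z - 4)*(z + 4)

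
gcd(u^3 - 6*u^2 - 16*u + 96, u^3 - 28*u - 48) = u^2 - 2*u - 24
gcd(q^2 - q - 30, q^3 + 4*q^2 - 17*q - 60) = q + 5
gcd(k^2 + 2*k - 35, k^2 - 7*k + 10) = k - 5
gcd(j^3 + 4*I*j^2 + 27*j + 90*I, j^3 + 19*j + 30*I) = j^2 - 2*I*j + 15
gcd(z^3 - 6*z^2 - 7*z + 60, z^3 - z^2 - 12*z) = z^2 - z - 12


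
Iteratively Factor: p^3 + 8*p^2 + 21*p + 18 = (p + 3)*(p^2 + 5*p + 6) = (p + 2)*(p + 3)*(p + 3)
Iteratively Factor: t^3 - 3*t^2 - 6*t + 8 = (t - 4)*(t^2 + t - 2) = (t - 4)*(t + 2)*(t - 1)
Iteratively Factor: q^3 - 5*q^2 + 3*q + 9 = (q - 3)*(q^2 - 2*q - 3) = (q - 3)*(q + 1)*(q - 3)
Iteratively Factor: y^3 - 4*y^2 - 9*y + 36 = (y + 3)*(y^2 - 7*y + 12) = (y - 3)*(y + 3)*(y - 4)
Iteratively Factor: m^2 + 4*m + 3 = (m + 1)*(m + 3)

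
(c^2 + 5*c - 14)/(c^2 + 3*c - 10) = (c + 7)/(c + 5)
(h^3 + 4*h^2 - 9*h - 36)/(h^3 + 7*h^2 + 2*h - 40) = (h^2 - 9)/(h^2 + 3*h - 10)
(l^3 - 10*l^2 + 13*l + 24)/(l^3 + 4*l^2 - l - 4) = (l^2 - 11*l + 24)/(l^2 + 3*l - 4)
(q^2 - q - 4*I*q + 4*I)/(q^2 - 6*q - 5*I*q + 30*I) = (q^2 - q - 4*I*q + 4*I)/(q^2 - 6*q - 5*I*q + 30*I)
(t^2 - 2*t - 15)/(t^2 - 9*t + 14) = (t^2 - 2*t - 15)/(t^2 - 9*t + 14)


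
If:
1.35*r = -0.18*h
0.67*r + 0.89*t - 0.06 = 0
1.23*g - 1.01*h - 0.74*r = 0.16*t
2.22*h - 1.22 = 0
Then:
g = 0.42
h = 0.55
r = -0.07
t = 0.12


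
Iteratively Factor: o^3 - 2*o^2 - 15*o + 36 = (o - 3)*(o^2 + o - 12) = (o - 3)*(o + 4)*(o - 3)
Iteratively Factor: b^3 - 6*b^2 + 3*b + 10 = (b - 2)*(b^2 - 4*b - 5) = (b - 5)*(b - 2)*(b + 1)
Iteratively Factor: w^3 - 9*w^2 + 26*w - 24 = (w - 3)*(w^2 - 6*w + 8) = (w - 4)*(w - 3)*(w - 2)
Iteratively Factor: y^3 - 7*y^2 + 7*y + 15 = (y - 3)*(y^2 - 4*y - 5) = (y - 5)*(y - 3)*(y + 1)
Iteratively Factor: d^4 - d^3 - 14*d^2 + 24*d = (d + 4)*(d^3 - 5*d^2 + 6*d) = d*(d + 4)*(d^2 - 5*d + 6) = d*(d - 3)*(d + 4)*(d - 2)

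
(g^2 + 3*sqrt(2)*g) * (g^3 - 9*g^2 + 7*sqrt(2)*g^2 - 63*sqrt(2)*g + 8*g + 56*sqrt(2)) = g^5 - 9*g^4 + 10*sqrt(2)*g^4 - 90*sqrt(2)*g^3 + 50*g^3 - 378*g^2 + 80*sqrt(2)*g^2 + 336*g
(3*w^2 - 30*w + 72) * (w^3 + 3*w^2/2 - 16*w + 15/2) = 3*w^5 - 51*w^4/2 - 21*w^3 + 1221*w^2/2 - 1377*w + 540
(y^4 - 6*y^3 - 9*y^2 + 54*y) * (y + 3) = y^5 - 3*y^4 - 27*y^3 + 27*y^2 + 162*y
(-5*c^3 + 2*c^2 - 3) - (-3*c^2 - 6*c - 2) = -5*c^3 + 5*c^2 + 6*c - 1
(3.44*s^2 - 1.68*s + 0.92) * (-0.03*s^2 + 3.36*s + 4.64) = -0.1032*s^4 + 11.6088*s^3 + 10.2892*s^2 - 4.704*s + 4.2688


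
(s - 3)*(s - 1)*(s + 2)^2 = s^4 - 9*s^2 - 4*s + 12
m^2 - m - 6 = (m - 3)*(m + 2)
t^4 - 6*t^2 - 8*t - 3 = (t - 3)*(t + 1)^3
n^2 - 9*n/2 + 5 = (n - 5/2)*(n - 2)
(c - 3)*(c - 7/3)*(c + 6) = c^3 + 2*c^2/3 - 25*c + 42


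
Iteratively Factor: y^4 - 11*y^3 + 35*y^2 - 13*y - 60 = (y - 4)*(y^3 - 7*y^2 + 7*y + 15) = (y - 5)*(y - 4)*(y^2 - 2*y - 3) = (y - 5)*(y - 4)*(y + 1)*(y - 3)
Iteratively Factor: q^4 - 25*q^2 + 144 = (q + 4)*(q^3 - 4*q^2 - 9*q + 36) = (q + 3)*(q + 4)*(q^2 - 7*q + 12) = (q - 3)*(q + 3)*(q + 4)*(q - 4)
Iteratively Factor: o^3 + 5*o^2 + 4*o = (o + 1)*(o^2 + 4*o) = (o + 1)*(o + 4)*(o)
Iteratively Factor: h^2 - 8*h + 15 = (h - 5)*(h - 3)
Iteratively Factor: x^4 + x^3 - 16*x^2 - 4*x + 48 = (x - 2)*(x^3 + 3*x^2 - 10*x - 24) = (x - 2)*(x + 4)*(x^2 - x - 6) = (x - 3)*(x - 2)*(x + 4)*(x + 2)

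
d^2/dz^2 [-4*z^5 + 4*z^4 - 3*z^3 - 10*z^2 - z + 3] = -80*z^3 + 48*z^2 - 18*z - 20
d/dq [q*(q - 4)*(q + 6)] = 3*q^2 + 4*q - 24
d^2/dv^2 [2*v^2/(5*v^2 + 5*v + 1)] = 4*(-25*v^3 - 15*v^2 + 1)/(125*v^6 + 375*v^5 + 450*v^4 + 275*v^3 + 90*v^2 + 15*v + 1)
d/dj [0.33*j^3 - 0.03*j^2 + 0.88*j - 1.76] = 0.99*j^2 - 0.06*j + 0.88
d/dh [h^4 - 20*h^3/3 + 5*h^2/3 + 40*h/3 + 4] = 4*h^3 - 20*h^2 + 10*h/3 + 40/3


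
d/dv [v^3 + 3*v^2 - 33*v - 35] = 3*v^2 + 6*v - 33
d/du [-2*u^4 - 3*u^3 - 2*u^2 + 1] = u*(-8*u^2 - 9*u - 4)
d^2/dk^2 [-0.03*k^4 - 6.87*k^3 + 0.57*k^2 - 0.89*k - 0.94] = -0.36*k^2 - 41.22*k + 1.14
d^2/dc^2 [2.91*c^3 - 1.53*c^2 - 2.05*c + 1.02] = 17.46*c - 3.06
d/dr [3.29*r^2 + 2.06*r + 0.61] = 6.58*r + 2.06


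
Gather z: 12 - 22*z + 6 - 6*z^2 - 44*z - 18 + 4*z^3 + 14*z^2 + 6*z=4*z^3 + 8*z^2 - 60*z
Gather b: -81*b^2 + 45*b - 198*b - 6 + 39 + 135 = -81*b^2 - 153*b + 168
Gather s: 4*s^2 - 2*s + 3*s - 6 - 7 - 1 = 4*s^2 + s - 14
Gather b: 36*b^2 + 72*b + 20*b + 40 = 36*b^2 + 92*b + 40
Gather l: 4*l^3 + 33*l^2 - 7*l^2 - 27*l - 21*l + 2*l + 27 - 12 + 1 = 4*l^3 + 26*l^2 - 46*l + 16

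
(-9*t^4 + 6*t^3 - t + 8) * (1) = -9*t^4 + 6*t^3 - t + 8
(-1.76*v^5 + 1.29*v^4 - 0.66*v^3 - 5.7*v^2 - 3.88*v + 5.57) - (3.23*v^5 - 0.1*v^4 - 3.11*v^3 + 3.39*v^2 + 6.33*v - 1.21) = -4.99*v^5 + 1.39*v^4 + 2.45*v^3 - 9.09*v^2 - 10.21*v + 6.78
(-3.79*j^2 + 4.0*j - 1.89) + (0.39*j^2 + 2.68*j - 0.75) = -3.4*j^2 + 6.68*j - 2.64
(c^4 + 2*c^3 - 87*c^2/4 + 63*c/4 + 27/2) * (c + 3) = c^5 + 5*c^4 - 63*c^3/4 - 99*c^2/2 + 243*c/4 + 81/2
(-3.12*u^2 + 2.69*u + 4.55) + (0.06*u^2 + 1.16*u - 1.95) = -3.06*u^2 + 3.85*u + 2.6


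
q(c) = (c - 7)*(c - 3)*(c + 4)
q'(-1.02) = -3.64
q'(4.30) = -15.13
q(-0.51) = 92.00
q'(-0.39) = -13.86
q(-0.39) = 90.44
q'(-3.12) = 47.64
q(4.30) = -29.13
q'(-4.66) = 102.07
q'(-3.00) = 44.00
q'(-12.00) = 557.00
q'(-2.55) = 31.11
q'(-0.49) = -12.40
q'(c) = (c - 7)*(c - 3) + (c - 7)*(c + 4) + (c - 3)*(c + 4) = 3*c^2 - 12*c - 19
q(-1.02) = 96.08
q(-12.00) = -2280.00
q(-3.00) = 60.00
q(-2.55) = 76.85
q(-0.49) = 91.75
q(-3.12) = 54.50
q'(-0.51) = -12.10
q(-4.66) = -58.95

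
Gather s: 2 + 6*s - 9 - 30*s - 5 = -24*s - 12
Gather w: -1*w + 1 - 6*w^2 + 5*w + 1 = -6*w^2 + 4*w + 2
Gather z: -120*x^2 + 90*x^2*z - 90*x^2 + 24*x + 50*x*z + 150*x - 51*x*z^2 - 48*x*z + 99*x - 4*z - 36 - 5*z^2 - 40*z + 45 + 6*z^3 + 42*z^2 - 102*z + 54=-210*x^2 + 273*x + 6*z^3 + z^2*(37 - 51*x) + z*(90*x^2 + 2*x - 146) + 63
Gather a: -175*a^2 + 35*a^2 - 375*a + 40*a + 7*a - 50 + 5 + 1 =-140*a^2 - 328*a - 44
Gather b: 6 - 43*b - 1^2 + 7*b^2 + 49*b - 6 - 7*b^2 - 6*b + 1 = 0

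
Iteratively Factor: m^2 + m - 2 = (m - 1)*(m + 2)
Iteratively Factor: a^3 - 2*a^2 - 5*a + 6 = (a - 1)*(a^2 - a - 6) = (a - 3)*(a - 1)*(a + 2)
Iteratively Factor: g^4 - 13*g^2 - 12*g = (g + 3)*(g^3 - 3*g^2 - 4*g) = (g + 1)*(g + 3)*(g^2 - 4*g) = (g - 4)*(g + 1)*(g + 3)*(g)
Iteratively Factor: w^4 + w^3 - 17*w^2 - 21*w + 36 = (w + 3)*(w^3 - 2*w^2 - 11*w + 12) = (w + 3)^2*(w^2 - 5*w + 4) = (w - 1)*(w + 3)^2*(w - 4)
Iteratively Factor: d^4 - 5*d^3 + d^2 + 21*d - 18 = (d - 3)*(d^3 - 2*d^2 - 5*d + 6) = (d - 3)*(d - 1)*(d^2 - d - 6) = (d - 3)*(d - 1)*(d + 2)*(d - 3)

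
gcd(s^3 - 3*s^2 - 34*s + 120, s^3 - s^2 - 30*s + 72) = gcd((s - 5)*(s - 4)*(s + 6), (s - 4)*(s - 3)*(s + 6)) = s^2 + 2*s - 24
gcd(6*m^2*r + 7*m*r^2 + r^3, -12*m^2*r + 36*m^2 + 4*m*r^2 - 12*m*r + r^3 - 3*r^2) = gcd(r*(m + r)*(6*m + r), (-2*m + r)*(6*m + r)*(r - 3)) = 6*m + r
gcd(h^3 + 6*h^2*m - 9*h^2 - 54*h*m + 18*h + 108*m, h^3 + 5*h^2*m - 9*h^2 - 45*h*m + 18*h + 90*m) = h^2 - 9*h + 18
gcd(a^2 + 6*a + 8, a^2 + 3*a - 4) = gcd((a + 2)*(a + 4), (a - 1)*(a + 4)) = a + 4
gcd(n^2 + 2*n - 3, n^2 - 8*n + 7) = n - 1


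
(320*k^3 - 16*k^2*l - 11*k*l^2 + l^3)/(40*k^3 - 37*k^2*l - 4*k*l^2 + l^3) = (8*k - l)/(k - l)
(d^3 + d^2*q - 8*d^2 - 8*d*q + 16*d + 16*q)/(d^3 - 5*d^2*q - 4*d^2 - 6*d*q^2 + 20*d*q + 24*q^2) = (4 - d)/(-d + 6*q)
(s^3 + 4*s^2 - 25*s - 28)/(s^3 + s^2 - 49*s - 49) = (s - 4)/(s - 7)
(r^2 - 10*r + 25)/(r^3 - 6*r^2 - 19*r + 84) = (r^2 - 10*r + 25)/(r^3 - 6*r^2 - 19*r + 84)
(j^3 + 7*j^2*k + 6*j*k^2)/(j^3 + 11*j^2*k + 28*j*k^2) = (j^2 + 7*j*k + 6*k^2)/(j^2 + 11*j*k + 28*k^2)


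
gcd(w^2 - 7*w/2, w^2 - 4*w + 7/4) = w - 7/2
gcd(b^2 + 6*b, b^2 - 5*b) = b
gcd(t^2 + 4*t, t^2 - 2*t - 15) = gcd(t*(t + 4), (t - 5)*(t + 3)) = 1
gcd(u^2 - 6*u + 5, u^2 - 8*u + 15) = u - 5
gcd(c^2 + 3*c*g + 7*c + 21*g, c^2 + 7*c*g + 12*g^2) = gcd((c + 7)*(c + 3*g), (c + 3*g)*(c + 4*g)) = c + 3*g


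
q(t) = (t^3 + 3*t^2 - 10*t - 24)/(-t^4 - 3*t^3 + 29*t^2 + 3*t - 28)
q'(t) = (3*t^2 + 6*t - 10)/(-t^4 - 3*t^3 + 29*t^2 + 3*t - 28) + (t^3 + 3*t^2 - 10*t - 24)*(4*t^3 + 9*t^2 - 58*t - 3)/(-t^4 - 3*t^3 + 29*t^2 + 3*t - 28)^2 = (t^6 + 6*t^5 + 8*t^4 - 150*t^3 - t^2 + 1224*t + 352)/(t^8 + 6*t^7 - 49*t^6 - 180*t^5 + 879*t^4 + 342*t^3 - 1615*t^2 - 168*t + 784)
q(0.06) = 0.89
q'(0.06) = 0.55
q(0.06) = 0.89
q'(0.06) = 0.55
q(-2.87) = 0.03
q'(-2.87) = 0.01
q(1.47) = -1.17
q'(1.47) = 2.85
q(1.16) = -3.75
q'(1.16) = 24.41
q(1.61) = -0.86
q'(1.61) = 1.71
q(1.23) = -2.56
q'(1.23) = 11.82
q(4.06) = -5.04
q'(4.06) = 80.87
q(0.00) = 0.86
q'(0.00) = 0.45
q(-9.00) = 0.20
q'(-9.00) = 0.08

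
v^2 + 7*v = v*(v + 7)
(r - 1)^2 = r^2 - 2*r + 1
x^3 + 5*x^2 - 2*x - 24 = (x - 2)*(x + 3)*(x + 4)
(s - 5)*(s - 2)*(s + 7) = s^3 - 39*s + 70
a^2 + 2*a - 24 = (a - 4)*(a + 6)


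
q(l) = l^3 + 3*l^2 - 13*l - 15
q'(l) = 3*l^2 + 6*l - 13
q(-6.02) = -46.19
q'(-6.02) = 59.60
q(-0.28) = -11.15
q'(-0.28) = -14.44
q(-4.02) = 20.78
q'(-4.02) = 11.36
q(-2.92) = 23.64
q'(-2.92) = -4.94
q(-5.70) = -28.62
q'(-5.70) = 50.27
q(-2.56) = 21.16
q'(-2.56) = -8.70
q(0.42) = -19.86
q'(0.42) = -9.95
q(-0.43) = -8.93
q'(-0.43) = -15.03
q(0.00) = -15.00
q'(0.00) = -13.00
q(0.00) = -15.00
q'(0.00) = -13.00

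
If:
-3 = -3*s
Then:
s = 1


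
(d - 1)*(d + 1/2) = d^2 - d/2 - 1/2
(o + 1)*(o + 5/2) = o^2 + 7*o/2 + 5/2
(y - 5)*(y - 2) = y^2 - 7*y + 10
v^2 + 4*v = v*(v + 4)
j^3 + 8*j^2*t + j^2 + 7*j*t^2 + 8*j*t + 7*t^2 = (j + 1)*(j + t)*(j + 7*t)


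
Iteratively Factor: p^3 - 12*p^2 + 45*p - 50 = (p - 5)*(p^2 - 7*p + 10) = (p - 5)^2*(p - 2)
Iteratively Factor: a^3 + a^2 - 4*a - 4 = (a - 2)*(a^2 + 3*a + 2) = (a - 2)*(a + 2)*(a + 1)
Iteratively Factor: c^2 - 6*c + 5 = (c - 1)*(c - 5)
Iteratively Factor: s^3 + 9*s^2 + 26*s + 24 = (s + 4)*(s^2 + 5*s + 6) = (s + 3)*(s + 4)*(s + 2)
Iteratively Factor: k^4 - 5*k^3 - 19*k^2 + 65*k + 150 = (k - 5)*(k^3 - 19*k - 30) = (k - 5)*(k + 2)*(k^2 - 2*k - 15) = (k - 5)*(k + 2)*(k + 3)*(k - 5)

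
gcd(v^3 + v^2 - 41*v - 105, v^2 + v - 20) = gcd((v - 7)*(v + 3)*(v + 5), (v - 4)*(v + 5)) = v + 5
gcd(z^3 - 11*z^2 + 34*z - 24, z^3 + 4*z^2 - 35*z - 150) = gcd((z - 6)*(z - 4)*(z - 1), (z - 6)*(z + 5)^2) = z - 6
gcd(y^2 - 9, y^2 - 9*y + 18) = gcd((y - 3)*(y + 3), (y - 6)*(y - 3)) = y - 3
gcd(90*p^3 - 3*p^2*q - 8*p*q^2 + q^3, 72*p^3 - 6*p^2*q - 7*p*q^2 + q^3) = 18*p^2 + 3*p*q - q^2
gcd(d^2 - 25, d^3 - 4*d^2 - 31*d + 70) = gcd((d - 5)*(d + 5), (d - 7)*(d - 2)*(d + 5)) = d + 5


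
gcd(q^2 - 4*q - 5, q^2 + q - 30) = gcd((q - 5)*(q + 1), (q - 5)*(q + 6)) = q - 5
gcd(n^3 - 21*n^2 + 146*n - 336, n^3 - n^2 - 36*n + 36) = n - 6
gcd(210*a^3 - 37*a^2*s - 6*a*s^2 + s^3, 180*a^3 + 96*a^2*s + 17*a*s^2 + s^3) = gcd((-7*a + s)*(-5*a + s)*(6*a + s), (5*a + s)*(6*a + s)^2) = 6*a + s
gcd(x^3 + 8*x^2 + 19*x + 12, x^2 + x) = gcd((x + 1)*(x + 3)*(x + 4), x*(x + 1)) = x + 1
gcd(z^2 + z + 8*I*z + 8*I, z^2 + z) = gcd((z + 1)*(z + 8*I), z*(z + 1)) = z + 1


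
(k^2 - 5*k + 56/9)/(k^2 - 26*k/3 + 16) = (k - 7/3)/(k - 6)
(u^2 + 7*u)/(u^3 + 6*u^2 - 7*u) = 1/(u - 1)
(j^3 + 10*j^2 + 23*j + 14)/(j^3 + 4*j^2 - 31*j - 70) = (j + 1)/(j - 5)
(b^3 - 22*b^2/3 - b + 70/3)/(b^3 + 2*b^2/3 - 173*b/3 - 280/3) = (b^2 - 9*b + 14)/(b^2 - b - 56)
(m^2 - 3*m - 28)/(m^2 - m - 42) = (m + 4)/(m + 6)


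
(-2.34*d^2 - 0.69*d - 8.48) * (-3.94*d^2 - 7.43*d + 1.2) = 9.2196*d^4 + 20.1048*d^3 + 35.7299*d^2 + 62.1784*d - 10.176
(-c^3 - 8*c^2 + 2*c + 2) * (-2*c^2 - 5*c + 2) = 2*c^5 + 21*c^4 + 34*c^3 - 30*c^2 - 6*c + 4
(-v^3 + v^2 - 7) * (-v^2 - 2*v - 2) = v^5 + v^4 + 5*v^2 + 14*v + 14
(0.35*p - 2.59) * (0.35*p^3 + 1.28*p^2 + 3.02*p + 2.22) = 0.1225*p^4 - 0.4585*p^3 - 2.2582*p^2 - 7.0448*p - 5.7498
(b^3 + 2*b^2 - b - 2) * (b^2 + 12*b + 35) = b^5 + 14*b^4 + 58*b^3 + 56*b^2 - 59*b - 70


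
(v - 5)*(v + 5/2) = v^2 - 5*v/2 - 25/2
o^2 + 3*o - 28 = (o - 4)*(o + 7)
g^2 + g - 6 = (g - 2)*(g + 3)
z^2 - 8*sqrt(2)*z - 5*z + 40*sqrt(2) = (z - 5)*(z - 8*sqrt(2))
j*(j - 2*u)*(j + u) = j^3 - j^2*u - 2*j*u^2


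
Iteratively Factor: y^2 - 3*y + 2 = (y - 1)*(y - 2)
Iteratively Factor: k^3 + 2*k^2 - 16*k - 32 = (k + 2)*(k^2 - 16) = (k - 4)*(k + 2)*(k + 4)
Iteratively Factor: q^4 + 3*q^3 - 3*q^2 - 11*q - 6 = (q - 2)*(q^3 + 5*q^2 + 7*q + 3) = (q - 2)*(q + 1)*(q^2 + 4*q + 3) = (q - 2)*(q + 1)^2*(q + 3)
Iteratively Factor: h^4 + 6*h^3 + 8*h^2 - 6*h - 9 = (h + 1)*(h^3 + 5*h^2 + 3*h - 9) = (h + 1)*(h + 3)*(h^2 + 2*h - 3) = (h + 1)*(h + 3)^2*(h - 1)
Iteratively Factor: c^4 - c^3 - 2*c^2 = (c)*(c^3 - c^2 - 2*c) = c*(c - 2)*(c^2 + c) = c*(c - 2)*(c + 1)*(c)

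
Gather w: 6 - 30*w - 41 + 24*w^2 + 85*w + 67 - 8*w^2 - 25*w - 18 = 16*w^2 + 30*w + 14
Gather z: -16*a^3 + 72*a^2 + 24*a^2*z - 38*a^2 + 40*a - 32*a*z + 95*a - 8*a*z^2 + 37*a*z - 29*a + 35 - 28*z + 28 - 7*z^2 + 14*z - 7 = -16*a^3 + 34*a^2 + 106*a + z^2*(-8*a - 7) + z*(24*a^2 + 5*a - 14) + 56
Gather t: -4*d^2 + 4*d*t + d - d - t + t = -4*d^2 + 4*d*t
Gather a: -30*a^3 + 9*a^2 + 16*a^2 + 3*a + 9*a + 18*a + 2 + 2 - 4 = -30*a^3 + 25*a^2 + 30*a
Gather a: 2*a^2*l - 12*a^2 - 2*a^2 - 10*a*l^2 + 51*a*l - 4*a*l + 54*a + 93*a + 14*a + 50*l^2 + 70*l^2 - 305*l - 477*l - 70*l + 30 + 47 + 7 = a^2*(2*l - 14) + a*(-10*l^2 + 47*l + 161) + 120*l^2 - 852*l + 84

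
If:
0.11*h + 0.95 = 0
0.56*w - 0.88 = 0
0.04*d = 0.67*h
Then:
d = -144.66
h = -8.64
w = 1.57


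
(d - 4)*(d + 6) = d^2 + 2*d - 24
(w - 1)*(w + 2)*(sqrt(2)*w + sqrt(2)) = sqrt(2)*w^3 + 2*sqrt(2)*w^2 - sqrt(2)*w - 2*sqrt(2)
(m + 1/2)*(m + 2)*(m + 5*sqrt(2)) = m^3 + 5*m^2/2 + 5*sqrt(2)*m^2 + m + 25*sqrt(2)*m/2 + 5*sqrt(2)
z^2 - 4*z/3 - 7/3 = (z - 7/3)*(z + 1)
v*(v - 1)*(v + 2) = v^3 + v^2 - 2*v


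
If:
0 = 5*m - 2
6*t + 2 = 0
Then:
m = 2/5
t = -1/3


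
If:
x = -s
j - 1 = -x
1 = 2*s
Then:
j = 3/2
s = 1/2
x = -1/2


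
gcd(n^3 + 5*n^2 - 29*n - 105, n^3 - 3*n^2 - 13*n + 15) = n^2 - 2*n - 15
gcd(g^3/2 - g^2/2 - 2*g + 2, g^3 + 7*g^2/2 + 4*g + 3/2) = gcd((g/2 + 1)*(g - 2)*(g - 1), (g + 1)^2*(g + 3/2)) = 1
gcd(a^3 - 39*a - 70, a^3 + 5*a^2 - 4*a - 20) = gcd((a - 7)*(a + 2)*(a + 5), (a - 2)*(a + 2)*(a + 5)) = a^2 + 7*a + 10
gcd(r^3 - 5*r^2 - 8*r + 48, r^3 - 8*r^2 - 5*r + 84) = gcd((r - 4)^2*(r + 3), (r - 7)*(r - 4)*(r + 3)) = r^2 - r - 12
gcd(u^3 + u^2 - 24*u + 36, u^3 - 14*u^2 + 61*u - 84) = u - 3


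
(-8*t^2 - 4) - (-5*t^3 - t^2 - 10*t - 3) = 5*t^3 - 7*t^2 + 10*t - 1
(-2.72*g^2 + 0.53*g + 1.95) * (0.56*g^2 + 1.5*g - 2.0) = -1.5232*g^4 - 3.7832*g^3 + 7.327*g^2 + 1.865*g - 3.9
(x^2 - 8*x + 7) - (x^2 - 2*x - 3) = 10 - 6*x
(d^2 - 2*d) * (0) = 0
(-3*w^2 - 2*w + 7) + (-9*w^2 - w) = -12*w^2 - 3*w + 7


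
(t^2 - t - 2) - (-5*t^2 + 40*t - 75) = 6*t^2 - 41*t + 73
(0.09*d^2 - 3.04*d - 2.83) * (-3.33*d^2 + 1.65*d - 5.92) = -0.2997*d^4 + 10.2717*d^3 + 3.8751*d^2 + 13.3273*d + 16.7536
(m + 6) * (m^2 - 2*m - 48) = m^3 + 4*m^2 - 60*m - 288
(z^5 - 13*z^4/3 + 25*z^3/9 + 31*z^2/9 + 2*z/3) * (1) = z^5 - 13*z^4/3 + 25*z^3/9 + 31*z^2/9 + 2*z/3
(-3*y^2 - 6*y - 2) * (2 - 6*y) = 18*y^3 + 30*y^2 - 4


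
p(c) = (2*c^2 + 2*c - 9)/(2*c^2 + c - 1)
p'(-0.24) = -0.63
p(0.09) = 9.85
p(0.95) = -3.02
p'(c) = (-4*c - 1)*(2*c^2 + 2*c - 9)/(2*c^2 + c - 1)^2 + (4*c + 2)/(2*c^2 + c - 1)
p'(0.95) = 11.56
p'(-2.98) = -0.56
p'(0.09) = 12.35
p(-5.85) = 0.78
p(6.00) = 0.97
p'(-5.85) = -0.07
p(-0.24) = 8.33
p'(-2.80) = -0.70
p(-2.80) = 0.09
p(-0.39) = 8.73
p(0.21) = 12.10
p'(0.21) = 27.68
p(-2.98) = 0.20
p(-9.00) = 0.89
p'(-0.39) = -4.91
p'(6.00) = 0.02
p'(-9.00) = -0.02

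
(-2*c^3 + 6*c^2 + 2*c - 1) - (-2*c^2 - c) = -2*c^3 + 8*c^2 + 3*c - 1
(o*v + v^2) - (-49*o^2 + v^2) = 49*o^2 + o*v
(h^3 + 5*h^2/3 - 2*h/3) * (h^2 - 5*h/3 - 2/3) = h^5 - 37*h^3/9 + 4*h/9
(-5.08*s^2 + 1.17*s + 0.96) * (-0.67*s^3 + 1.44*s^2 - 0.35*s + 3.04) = 3.4036*s^5 - 8.0991*s^4 + 2.8196*s^3 - 14.4703*s^2 + 3.2208*s + 2.9184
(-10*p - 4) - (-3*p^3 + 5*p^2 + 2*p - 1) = 3*p^3 - 5*p^2 - 12*p - 3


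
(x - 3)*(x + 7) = x^2 + 4*x - 21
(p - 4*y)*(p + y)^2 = p^3 - 2*p^2*y - 7*p*y^2 - 4*y^3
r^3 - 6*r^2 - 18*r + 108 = (r - 6)*(r - 3*sqrt(2))*(r + 3*sqrt(2))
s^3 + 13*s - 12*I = (s - 3*I)*(s - I)*(s + 4*I)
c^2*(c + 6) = c^3 + 6*c^2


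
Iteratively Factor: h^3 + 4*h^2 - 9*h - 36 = (h + 4)*(h^2 - 9) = (h - 3)*(h + 4)*(h + 3)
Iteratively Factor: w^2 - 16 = (w - 4)*(w + 4)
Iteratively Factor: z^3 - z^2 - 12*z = (z + 3)*(z^2 - 4*z) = z*(z + 3)*(z - 4)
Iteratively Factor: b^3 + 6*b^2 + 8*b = (b + 4)*(b^2 + 2*b) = b*(b + 4)*(b + 2)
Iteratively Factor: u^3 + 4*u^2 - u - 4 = (u - 1)*(u^2 + 5*u + 4) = (u - 1)*(u + 4)*(u + 1)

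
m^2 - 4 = (m - 2)*(m + 2)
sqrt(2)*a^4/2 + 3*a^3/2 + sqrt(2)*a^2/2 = a^2*(a + sqrt(2)/2)*(sqrt(2)*a/2 + 1)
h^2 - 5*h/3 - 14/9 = (h - 7/3)*(h + 2/3)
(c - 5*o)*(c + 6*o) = c^2 + c*o - 30*o^2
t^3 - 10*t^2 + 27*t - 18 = (t - 6)*(t - 3)*(t - 1)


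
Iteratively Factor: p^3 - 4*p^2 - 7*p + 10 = (p + 2)*(p^2 - 6*p + 5) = (p - 1)*(p + 2)*(p - 5)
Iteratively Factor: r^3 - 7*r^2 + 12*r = (r - 3)*(r^2 - 4*r) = (r - 4)*(r - 3)*(r)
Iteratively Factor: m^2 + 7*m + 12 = (m + 4)*(m + 3)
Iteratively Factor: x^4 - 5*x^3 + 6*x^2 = (x)*(x^3 - 5*x^2 + 6*x) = x^2*(x^2 - 5*x + 6) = x^2*(x - 2)*(x - 3)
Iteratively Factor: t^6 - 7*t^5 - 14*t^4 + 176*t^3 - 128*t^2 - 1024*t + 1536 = (t - 4)*(t^5 - 3*t^4 - 26*t^3 + 72*t^2 + 160*t - 384) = (t - 4)^2*(t^4 + t^3 - 22*t^2 - 16*t + 96) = (t - 4)^2*(t - 2)*(t^3 + 3*t^2 - 16*t - 48) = (t - 4)^3*(t - 2)*(t^2 + 7*t + 12) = (t - 4)^3*(t - 2)*(t + 4)*(t + 3)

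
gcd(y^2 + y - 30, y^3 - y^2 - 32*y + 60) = y^2 + y - 30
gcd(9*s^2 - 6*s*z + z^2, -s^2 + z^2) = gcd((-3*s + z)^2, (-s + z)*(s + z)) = 1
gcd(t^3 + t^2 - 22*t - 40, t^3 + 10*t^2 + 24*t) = t + 4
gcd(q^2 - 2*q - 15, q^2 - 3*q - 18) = q + 3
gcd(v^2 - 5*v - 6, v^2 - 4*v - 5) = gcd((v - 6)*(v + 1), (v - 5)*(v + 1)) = v + 1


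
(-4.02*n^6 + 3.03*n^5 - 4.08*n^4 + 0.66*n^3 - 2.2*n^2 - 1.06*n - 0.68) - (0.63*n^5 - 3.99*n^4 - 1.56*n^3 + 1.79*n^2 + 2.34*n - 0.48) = -4.02*n^6 + 2.4*n^5 - 0.0899999999999999*n^4 + 2.22*n^3 - 3.99*n^2 - 3.4*n - 0.2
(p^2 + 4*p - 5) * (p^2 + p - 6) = p^4 + 5*p^3 - 7*p^2 - 29*p + 30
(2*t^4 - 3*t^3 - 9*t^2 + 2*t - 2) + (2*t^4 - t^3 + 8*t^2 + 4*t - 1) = 4*t^4 - 4*t^3 - t^2 + 6*t - 3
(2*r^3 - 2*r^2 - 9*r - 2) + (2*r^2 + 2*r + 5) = 2*r^3 - 7*r + 3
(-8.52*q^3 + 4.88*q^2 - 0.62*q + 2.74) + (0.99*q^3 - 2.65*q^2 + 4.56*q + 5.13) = -7.53*q^3 + 2.23*q^2 + 3.94*q + 7.87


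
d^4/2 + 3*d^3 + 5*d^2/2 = d^2*(d/2 + 1/2)*(d + 5)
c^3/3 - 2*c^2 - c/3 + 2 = (c/3 + 1/3)*(c - 6)*(c - 1)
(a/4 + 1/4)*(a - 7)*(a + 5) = a^3/4 - a^2/4 - 37*a/4 - 35/4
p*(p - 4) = p^2 - 4*p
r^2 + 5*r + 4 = (r + 1)*(r + 4)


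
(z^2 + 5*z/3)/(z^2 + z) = (z + 5/3)/(z + 1)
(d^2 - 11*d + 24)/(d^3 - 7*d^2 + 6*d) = (d^2 - 11*d + 24)/(d*(d^2 - 7*d + 6))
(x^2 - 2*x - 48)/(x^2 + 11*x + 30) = (x - 8)/(x + 5)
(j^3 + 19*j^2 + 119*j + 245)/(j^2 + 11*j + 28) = (j^2 + 12*j + 35)/(j + 4)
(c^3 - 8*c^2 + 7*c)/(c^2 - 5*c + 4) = c*(c - 7)/(c - 4)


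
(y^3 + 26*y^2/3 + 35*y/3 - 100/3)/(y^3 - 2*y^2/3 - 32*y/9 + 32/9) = 3*(y^2 + 10*y + 25)/(3*y^2 + 2*y - 8)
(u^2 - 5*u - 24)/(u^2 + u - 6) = (u - 8)/(u - 2)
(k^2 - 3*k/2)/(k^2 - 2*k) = (k - 3/2)/(k - 2)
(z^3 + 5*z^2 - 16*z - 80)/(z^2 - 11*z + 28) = (z^2 + 9*z + 20)/(z - 7)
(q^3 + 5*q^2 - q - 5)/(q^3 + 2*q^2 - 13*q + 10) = (q + 1)/(q - 2)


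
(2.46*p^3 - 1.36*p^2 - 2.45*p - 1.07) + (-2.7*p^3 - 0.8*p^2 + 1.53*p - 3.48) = -0.24*p^3 - 2.16*p^2 - 0.92*p - 4.55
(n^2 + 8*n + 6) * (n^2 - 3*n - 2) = n^4 + 5*n^3 - 20*n^2 - 34*n - 12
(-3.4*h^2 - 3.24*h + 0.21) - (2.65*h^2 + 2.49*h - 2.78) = -6.05*h^2 - 5.73*h + 2.99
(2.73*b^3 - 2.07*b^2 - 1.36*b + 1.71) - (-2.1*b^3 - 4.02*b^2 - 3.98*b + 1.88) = 4.83*b^3 + 1.95*b^2 + 2.62*b - 0.17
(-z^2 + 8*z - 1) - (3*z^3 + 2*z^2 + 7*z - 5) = -3*z^3 - 3*z^2 + z + 4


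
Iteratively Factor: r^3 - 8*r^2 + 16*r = (r)*(r^2 - 8*r + 16) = r*(r - 4)*(r - 4)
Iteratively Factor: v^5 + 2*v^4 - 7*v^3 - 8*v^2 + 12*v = (v + 2)*(v^4 - 7*v^2 + 6*v) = (v - 2)*(v + 2)*(v^3 + 2*v^2 - 3*v) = (v - 2)*(v + 2)*(v + 3)*(v^2 - v) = (v - 2)*(v - 1)*(v + 2)*(v + 3)*(v)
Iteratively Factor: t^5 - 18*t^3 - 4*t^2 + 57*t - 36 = (t + 3)*(t^4 - 3*t^3 - 9*t^2 + 23*t - 12) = (t - 1)*(t + 3)*(t^3 - 2*t^2 - 11*t + 12) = (t - 4)*(t - 1)*(t + 3)*(t^2 + 2*t - 3) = (t - 4)*(t - 1)*(t + 3)^2*(t - 1)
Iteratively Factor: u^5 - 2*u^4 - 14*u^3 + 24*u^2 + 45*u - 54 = (u - 3)*(u^4 + u^3 - 11*u^2 - 9*u + 18) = (u - 3)^2*(u^3 + 4*u^2 + u - 6) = (u - 3)^2*(u + 3)*(u^2 + u - 2) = (u - 3)^2*(u + 2)*(u + 3)*(u - 1)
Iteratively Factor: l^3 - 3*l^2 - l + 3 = (l - 1)*(l^2 - 2*l - 3) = (l - 1)*(l + 1)*(l - 3)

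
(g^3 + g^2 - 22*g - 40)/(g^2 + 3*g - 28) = (g^3 + g^2 - 22*g - 40)/(g^2 + 3*g - 28)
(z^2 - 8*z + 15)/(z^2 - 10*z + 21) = (z - 5)/(z - 7)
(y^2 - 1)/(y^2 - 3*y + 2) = (y + 1)/(y - 2)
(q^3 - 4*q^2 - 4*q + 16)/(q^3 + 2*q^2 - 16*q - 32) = (q - 2)/(q + 4)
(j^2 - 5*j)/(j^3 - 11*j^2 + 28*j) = (j - 5)/(j^2 - 11*j + 28)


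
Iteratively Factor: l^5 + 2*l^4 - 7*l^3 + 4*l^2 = (l - 1)*(l^4 + 3*l^3 - 4*l^2) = l*(l - 1)*(l^3 + 3*l^2 - 4*l) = l^2*(l - 1)*(l^2 + 3*l - 4) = l^2*(l - 1)*(l + 4)*(l - 1)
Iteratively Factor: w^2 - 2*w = (w - 2)*(w)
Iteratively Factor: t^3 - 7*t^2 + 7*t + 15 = (t - 5)*(t^2 - 2*t - 3) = (t - 5)*(t - 3)*(t + 1)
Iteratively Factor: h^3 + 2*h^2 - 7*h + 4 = (h + 4)*(h^2 - 2*h + 1) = (h - 1)*(h + 4)*(h - 1)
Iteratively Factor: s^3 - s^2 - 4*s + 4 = (s + 2)*(s^2 - 3*s + 2) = (s - 2)*(s + 2)*(s - 1)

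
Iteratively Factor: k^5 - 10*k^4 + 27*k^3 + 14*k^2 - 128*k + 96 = (k - 1)*(k^4 - 9*k^3 + 18*k^2 + 32*k - 96) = (k - 3)*(k - 1)*(k^3 - 6*k^2 + 32) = (k - 4)*(k - 3)*(k - 1)*(k^2 - 2*k - 8) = (k - 4)^2*(k - 3)*(k - 1)*(k + 2)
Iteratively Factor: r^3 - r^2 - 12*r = (r - 4)*(r^2 + 3*r) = (r - 4)*(r + 3)*(r)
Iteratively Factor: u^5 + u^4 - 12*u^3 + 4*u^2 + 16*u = (u + 4)*(u^4 - 3*u^3 + 4*u) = (u - 2)*(u + 4)*(u^3 - u^2 - 2*u) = u*(u - 2)*(u + 4)*(u^2 - u - 2) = u*(u - 2)*(u + 1)*(u + 4)*(u - 2)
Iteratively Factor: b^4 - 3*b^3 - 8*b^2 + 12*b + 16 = (b - 2)*(b^3 - b^2 - 10*b - 8) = (b - 2)*(b + 2)*(b^2 - 3*b - 4) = (b - 4)*(b - 2)*(b + 2)*(b + 1)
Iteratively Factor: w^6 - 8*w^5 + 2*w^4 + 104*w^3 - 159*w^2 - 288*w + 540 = (w + 3)*(w^5 - 11*w^4 + 35*w^3 - w^2 - 156*w + 180) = (w - 2)*(w + 3)*(w^4 - 9*w^3 + 17*w^2 + 33*w - 90) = (w - 3)*(w - 2)*(w + 3)*(w^3 - 6*w^2 - w + 30) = (w - 3)^2*(w - 2)*(w + 3)*(w^2 - 3*w - 10) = (w - 5)*(w - 3)^2*(w - 2)*(w + 3)*(w + 2)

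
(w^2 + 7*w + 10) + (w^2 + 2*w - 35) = 2*w^2 + 9*w - 25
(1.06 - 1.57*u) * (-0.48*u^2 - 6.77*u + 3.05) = 0.7536*u^3 + 10.1201*u^2 - 11.9647*u + 3.233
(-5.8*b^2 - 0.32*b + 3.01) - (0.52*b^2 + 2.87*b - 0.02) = -6.32*b^2 - 3.19*b + 3.03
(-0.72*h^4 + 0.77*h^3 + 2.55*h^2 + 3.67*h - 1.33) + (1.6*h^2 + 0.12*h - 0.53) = -0.72*h^4 + 0.77*h^3 + 4.15*h^2 + 3.79*h - 1.86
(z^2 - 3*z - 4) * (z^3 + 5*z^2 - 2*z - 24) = z^5 + 2*z^4 - 21*z^3 - 38*z^2 + 80*z + 96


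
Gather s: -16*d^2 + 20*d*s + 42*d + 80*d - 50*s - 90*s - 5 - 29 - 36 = -16*d^2 + 122*d + s*(20*d - 140) - 70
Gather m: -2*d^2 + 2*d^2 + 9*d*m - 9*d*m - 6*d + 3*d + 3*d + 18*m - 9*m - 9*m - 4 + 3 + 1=0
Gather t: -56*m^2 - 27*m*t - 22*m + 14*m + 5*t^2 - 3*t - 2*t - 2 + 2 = -56*m^2 - 8*m + 5*t^2 + t*(-27*m - 5)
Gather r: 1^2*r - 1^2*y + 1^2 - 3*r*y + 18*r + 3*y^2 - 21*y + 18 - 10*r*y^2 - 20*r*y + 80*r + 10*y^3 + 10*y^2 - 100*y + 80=r*(-10*y^2 - 23*y + 99) + 10*y^3 + 13*y^2 - 122*y + 99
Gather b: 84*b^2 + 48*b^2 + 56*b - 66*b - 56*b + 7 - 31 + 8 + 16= 132*b^2 - 66*b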